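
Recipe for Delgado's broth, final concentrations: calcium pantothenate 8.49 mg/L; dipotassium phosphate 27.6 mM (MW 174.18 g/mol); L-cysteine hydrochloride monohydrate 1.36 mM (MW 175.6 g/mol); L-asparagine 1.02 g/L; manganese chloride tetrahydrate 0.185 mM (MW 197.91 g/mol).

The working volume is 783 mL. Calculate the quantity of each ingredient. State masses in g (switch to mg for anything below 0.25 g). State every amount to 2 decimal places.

calcium pantothenate 6.65 mg; dipotassium phosphate 3.76 g; L-cysteine hydrochloride monohydrate 186.99 mg; L-asparagine 0.80 g; manganese chloride tetrahydrate 28.67 mg

Working volume: 783 mL = 0.783 L.
calcium pantothenate: 8.49 mg/L × 0.783 L = 6.65 mg
dipotassium phosphate: 27.6 mmol/L × 174.18 g/mol × 0.783 L ÷ 1000 = 3.76 g
L-cysteine hydrochloride monohydrate: 1.36 mmol/L × 175.6 mg/mmol × 0.783 L = 186.99 mg
L-asparagine: 1.02 g/L × 0.783 L = 0.80 g
manganese chloride tetrahydrate: 0.185 mmol/L × 197.91 mg/mmol × 0.783 L = 28.67 mg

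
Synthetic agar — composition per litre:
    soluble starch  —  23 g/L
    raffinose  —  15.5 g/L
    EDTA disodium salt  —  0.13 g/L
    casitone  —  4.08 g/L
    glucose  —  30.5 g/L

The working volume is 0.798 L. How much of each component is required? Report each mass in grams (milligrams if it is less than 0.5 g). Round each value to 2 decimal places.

soluble starch 18.35 g; raffinose 12.37 g; EDTA disodium salt 103.74 mg; casitone 3.26 g; glucose 24.34 g

Scale factor relative to 1 L: 0.798.
soluble starch: 23 g/L × 0.798 L = 18.35 g
raffinose: 15.5 g/L × 0.798 L = 12.37 g
EDTA disodium salt: 0.13 g/L × 0.798 L = 0.10374 g = 103.74 mg
casitone: 4.08 g/L × 0.798 L = 3.26 g
glucose: 30.5 g/L × 0.798 L = 24.34 g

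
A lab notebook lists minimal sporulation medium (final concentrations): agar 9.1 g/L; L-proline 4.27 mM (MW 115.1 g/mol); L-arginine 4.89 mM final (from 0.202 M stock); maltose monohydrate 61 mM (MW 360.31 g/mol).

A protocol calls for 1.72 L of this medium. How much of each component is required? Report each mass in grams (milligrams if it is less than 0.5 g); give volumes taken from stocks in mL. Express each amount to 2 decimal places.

Working volume: 1.72 L.
agar: 9.1 g/L × 1.72 L = 15.65 g
L-proline: 4.27 mmol/L × 115.1 g/mol × 1.72 L ÷ 1000 = 0.85 g
L-arginine: dilute stock: 4.89 mM × 1720 mL ÷ 202 mM = 41.64 mL
maltose monohydrate: 61 mmol/L × 360.31 g/mol × 1.72 L ÷ 1000 = 37.80 g

agar 15.65 g; L-proline 0.85 g; L-arginine 41.64 mL; maltose monohydrate 37.80 g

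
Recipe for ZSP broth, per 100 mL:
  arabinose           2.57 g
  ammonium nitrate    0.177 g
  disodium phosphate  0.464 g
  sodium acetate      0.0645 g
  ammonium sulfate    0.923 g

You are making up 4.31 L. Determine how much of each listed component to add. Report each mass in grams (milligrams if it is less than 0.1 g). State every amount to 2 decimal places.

Scale factor = 4310 mL / 100 mL = 43.1.
arabinose: 2.57 g × (4310 mL / 100 mL) = 110.77 g
ammonium nitrate: 0.177 g × (4310 mL / 100 mL) = 7.63 g
disodium phosphate: 0.464 g × (4310 mL / 100 mL) = 20.00 g
sodium acetate: 0.0645 g × (4310 mL / 100 mL) = 2.78 g
ammonium sulfate: 0.923 g × (4310 mL / 100 mL) = 39.78 g

arabinose 110.77 g; ammonium nitrate 7.63 g; disodium phosphate 20.00 g; sodium acetate 2.78 g; ammonium sulfate 39.78 g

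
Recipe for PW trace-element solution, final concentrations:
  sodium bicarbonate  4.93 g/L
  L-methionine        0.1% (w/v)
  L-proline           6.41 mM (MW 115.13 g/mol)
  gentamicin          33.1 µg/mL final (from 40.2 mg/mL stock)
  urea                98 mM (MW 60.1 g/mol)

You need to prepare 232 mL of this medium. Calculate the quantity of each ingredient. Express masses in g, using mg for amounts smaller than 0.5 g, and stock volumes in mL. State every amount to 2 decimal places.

Working volume: 232 mL = 0.232 L.
sodium bicarbonate: 4.93 g/L × 0.232 L = 1.14 g
L-methionine: 0.1 g per 100 mL × 232 mL ÷ 100 = 0.232 g = 232.00 mg
L-proline: 6.41 mmol/L × 115.13 mg/mmol × 0.232 L = 171.21 mg
gentamicin: C1V1 = C2V2 → 33.1 µg/mL × 232 mL ÷ 40200 µg/mL = 0.19 mL
urea: 98 mmol/L × 60.1 g/mol × 0.232 L ÷ 1000 = 1.37 g

sodium bicarbonate 1.14 g; L-methionine 232.00 mg; L-proline 171.21 mg; gentamicin 0.19 mL; urea 1.37 g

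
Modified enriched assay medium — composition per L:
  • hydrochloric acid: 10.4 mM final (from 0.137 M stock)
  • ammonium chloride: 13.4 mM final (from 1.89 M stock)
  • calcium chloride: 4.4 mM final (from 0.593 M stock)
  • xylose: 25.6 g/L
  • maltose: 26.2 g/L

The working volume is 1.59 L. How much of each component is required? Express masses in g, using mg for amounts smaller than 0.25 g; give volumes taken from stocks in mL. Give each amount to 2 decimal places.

Scale factor relative to 1 L: 1.59.
hydrochloric acid: V = C2·V2/C1 = 10.4 mM × 1590 mL ÷ 137 mM = 120.70 mL
ammonium chloride: dilute stock: 13.4 mM × 1590 mL ÷ 1890 mM = 11.27 mL
calcium chloride: C1V1 = C2V2 → 4.4 mM × 1590 mL ÷ 593 mM = 11.80 mL
xylose: 25.6 g/L × 1.59 L = 40.70 g
maltose: 26.2 g/L × 1.59 L = 41.66 g

hydrochloric acid 120.70 mL; ammonium chloride 11.27 mL; calcium chloride 11.80 mL; xylose 40.70 g; maltose 41.66 g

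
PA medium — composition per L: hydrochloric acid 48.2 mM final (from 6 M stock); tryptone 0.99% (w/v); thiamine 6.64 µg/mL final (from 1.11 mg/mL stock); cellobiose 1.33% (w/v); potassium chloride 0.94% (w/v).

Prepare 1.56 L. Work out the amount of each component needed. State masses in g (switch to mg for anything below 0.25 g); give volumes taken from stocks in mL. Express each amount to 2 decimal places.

Working volume: 1.56 L.
hydrochloric acid: V = C2·V2/C1 = 48.2 mM × 1560 mL ÷ 6000 mM = 12.53 mL
tryptone: 0.99% w/v = 9.9 g/L → 9.9 × 1.56 L = 15.44 g
thiamine: V = C2·V2/C1 = 6.64 µg/mL × 1560 mL ÷ 1110 µg/mL = 9.33 mL
cellobiose: 1.33 g per 100 mL × 1560 mL ÷ 100 = 20.75 g
potassium chloride: 0.94 g per 100 mL × 1560 mL ÷ 100 = 14.66 g

hydrochloric acid 12.53 mL; tryptone 15.44 g; thiamine 9.33 mL; cellobiose 20.75 g; potassium chloride 14.66 g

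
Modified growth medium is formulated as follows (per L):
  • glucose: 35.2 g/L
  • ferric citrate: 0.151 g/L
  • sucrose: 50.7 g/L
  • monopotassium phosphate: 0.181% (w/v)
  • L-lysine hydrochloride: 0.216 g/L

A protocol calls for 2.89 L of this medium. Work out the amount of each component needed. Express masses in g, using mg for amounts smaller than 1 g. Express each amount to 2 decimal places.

Scale factor relative to 1 L: 2.89.
glucose: 35.2 g/L × 2.89 L = 101.73 g
ferric citrate: 0.151 g/L × 2.89 L = 0.43639 g = 436.39 mg
sucrose: 50.7 g/L × 2.89 L = 146.52 g
monopotassium phosphate: 0.181 g per 100 mL × 2890 mL ÷ 100 = 5.23 g
L-lysine hydrochloride: 0.216 g/L × 2.89 L = 0.62424 g = 624.24 mg

glucose 101.73 g; ferric citrate 436.39 mg; sucrose 146.52 g; monopotassium phosphate 5.23 g; L-lysine hydrochloride 624.24 mg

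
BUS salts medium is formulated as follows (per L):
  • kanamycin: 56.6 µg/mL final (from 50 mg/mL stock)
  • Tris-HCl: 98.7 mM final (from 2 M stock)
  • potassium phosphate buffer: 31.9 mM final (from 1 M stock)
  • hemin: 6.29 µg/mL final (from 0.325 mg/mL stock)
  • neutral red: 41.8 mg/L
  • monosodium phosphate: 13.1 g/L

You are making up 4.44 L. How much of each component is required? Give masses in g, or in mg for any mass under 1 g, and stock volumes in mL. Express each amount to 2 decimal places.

kanamycin 5.03 mL; Tris-HCl 219.11 mL; potassium phosphate buffer 141.64 mL; hemin 85.93 mL; neutral red 185.59 mg; monosodium phosphate 58.16 g

Working volume: 4.44 L.
kanamycin: dilute stock: 56.6 µg/mL × 4440 mL ÷ 50000 µg/mL = 5.03 mL
Tris-HCl: dilute stock: 98.7 mM × 4440 mL ÷ 2000 mM = 219.11 mL
potassium phosphate buffer: C1V1 = C2V2 → 31.9 mM × 4440 mL ÷ 1000 mM = 141.64 mL
hemin: dilute stock: 6.29 µg/mL × 4440 mL ÷ 325 µg/mL = 85.93 mL
neutral red: 41.8 mg/L × 4.44 L = 185.59 mg
monosodium phosphate: 13.1 g/L × 4.44 L = 58.16 g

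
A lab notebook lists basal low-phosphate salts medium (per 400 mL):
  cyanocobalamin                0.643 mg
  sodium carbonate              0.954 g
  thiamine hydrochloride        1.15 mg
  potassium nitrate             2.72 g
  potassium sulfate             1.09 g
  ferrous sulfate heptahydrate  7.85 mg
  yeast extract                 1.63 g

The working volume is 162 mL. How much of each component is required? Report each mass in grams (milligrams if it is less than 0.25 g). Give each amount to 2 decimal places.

Ratio of target to recipe volume: 162 / 400 = 0.405.
cyanocobalamin: 0.643 mg × (162 mL / 400 mL) = 0.26 mg
sodium carbonate: 0.954 g × (162 mL / 400 mL) = 0.39 g
thiamine hydrochloride: 1.15 mg × (162 mL / 400 mL) = 0.47 mg
potassium nitrate: 2.72 g × (162 mL / 400 mL) = 1.10 g
potassium sulfate: 1.09 g × (162 mL / 400 mL) = 0.44 g
ferrous sulfate heptahydrate: 7.85 mg × (162 mL / 400 mL) = 3.18 mg
yeast extract: 1.63 g × (162 mL / 400 mL) = 0.66 g

cyanocobalamin 0.26 mg; sodium carbonate 0.39 g; thiamine hydrochloride 0.47 mg; potassium nitrate 1.10 g; potassium sulfate 0.44 g; ferrous sulfate heptahydrate 3.18 mg; yeast extract 0.66 g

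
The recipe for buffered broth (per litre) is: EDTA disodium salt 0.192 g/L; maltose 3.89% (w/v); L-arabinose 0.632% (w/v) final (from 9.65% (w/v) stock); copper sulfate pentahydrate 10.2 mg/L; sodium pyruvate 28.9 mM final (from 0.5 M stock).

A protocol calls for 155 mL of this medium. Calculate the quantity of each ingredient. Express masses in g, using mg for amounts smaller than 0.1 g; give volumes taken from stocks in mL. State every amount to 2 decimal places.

Scale factor relative to 1 L: 0.155.
EDTA disodium salt: 0.192 g/L × 0.155 L = 0.02976 g = 29.76 mg
maltose: 3.89 g per 100 mL × 155 mL ÷ 100 = 6.03 g
L-arabinose: C1V1 = C2V2 → 0.632% ÷ 9.65% × 155 mL = 10.15 mL
copper sulfate pentahydrate: 10.2 mg/L × 0.155 L = 1.58 mg
sodium pyruvate: C1V1 = C2V2 → 28.9 mM × 155 mL ÷ 500 mM = 8.96 mL

EDTA disodium salt 29.76 mg; maltose 6.03 g; L-arabinose 10.15 mL; copper sulfate pentahydrate 1.58 mg; sodium pyruvate 8.96 mL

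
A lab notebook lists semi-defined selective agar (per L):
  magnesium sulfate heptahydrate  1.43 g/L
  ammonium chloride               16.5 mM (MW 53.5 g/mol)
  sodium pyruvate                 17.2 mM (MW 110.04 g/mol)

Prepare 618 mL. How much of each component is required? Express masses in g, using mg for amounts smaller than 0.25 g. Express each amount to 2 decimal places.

Scale factor relative to 1 L: 0.618.
magnesium sulfate heptahydrate: 1.43 g/L × 0.618 L = 0.88 g
ammonium chloride: 16.5 mmol/L × 53.5 g/mol × 0.618 L ÷ 1000 = 0.55 g
sodium pyruvate: 17.2 mmol/L × 110.04 g/mol × 0.618 L ÷ 1000 = 1.17 g

magnesium sulfate heptahydrate 0.88 g; ammonium chloride 0.55 g; sodium pyruvate 1.17 g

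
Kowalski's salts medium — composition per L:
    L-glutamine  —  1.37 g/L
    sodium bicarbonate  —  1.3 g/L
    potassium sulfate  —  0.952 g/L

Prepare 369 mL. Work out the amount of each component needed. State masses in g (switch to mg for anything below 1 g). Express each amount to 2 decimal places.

Scale factor relative to 1 L: 0.369.
L-glutamine: 1.37 g/L × 0.369 L = 0.50553 g = 505.53 mg
sodium bicarbonate: 1.3 g/L × 0.369 L = 0.4797 g = 479.70 mg
potassium sulfate: 0.952 g/L × 0.369 L = 0.351288 g = 351.29 mg

L-glutamine 505.53 mg; sodium bicarbonate 479.70 mg; potassium sulfate 351.29 mg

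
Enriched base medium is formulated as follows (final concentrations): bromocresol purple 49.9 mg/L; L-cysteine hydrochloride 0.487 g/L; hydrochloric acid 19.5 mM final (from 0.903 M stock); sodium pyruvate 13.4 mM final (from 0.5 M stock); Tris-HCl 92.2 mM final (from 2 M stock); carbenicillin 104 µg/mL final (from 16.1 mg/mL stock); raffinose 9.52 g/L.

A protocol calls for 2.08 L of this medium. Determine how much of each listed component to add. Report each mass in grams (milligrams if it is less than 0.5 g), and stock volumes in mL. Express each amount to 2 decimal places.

bromocresol purple 103.79 mg; L-cysteine hydrochloride 1.01 g; hydrochloric acid 44.92 mL; sodium pyruvate 55.74 mL; Tris-HCl 95.89 mL; carbenicillin 13.44 mL; raffinose 19.80 g

Working volume: 2.08 L.
bromocresol purple: 49.9 mg/L × 2.08 L = 103.79 mg
L-cysteine hydrochloride: 0.487 g/L × 2.08 L = 1.01 g
hydrochloric acid: V = C2·V2/C1 = 19.5 mM × 2080 mL ÷ 903 mM = 44.92 mL
sodium pyruvate: C1V1 = C2V2 → 13.4 mM × 2080 mL ÷ 500 mM = 55.74 mL
Tris-HCl: C1V1 = C2V2 → 92.2 mM × 2080 mL ÷ 2000 mM = 95.89 mL
carbenicillin: dilute stock: 104 µg/mL × 2080 mL ÷ 16100 µg/mL = 13.44 mL
raffinose: 9.52 g/L × 2.08 L = 19.80 g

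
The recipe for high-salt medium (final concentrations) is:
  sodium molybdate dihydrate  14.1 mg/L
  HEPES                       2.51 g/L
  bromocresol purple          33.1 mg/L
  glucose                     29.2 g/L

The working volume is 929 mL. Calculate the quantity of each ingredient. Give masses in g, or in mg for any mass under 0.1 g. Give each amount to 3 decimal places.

Target volume = 929 mL = 0.929 L.
sodium molybdate dihydrate: 14.1 mg/L × 0.929 L = 13.099 mg
HEPES: 2.51 g/L × 0.929 L = 2.332 g
bromocresol purple: 33.1 mg/L × 0.929 L = 30.750 mg
glucose: 29.2 g/L × 0.929 L = 27.127 g

sodium molybdate dihydrate 13.099 mg; HEPES 2.332 g; bromocresol purple 30.750 mg; glucose 27.127 g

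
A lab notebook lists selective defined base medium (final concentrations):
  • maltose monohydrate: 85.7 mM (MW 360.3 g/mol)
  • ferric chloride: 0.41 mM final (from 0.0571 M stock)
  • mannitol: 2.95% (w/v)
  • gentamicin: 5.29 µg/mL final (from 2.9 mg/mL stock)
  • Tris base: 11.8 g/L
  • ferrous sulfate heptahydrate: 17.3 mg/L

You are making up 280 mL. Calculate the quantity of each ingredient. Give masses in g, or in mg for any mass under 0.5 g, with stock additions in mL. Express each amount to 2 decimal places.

maltose monohydrate 8.65 g; ferric chloride 2.01 mL; mannitol 8.26 g; gentamicin 0.51 mL; Tris base 3.30 g; ferrous sulfate heptahydrate 4.84 mg

Working volume: 280 mL = 0.28 L.
maltose monohydrate: 85.7 mmol/L × 360.3 g/mol × 0.28 L ÷ 1000 = 8.65 g
ferric chloride: C1V1 = C2V2 → 0.41 mM × 280 mL ÷ 57.1 mM = 2.01 mL
mannitol: 2.95 g per 100 mL × 280 mL ÷ 100 = 8.26 g
gentamicin: dilute stock: 5.29 µg/mL × 280 mL ÷ 2900 µg/mL = 0.51 mL
Tris base: 11.8 g/L × 0.28 L = 3.30 g
ferrous sulfate heptahydrate: 17.3 mg/L × 0.28 L = 4.84 mg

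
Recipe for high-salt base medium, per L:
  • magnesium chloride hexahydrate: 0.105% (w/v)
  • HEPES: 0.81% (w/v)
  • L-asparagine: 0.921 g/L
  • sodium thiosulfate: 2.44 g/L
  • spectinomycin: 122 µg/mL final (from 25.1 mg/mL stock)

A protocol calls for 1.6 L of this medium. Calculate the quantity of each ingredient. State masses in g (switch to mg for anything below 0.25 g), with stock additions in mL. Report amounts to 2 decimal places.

magnesium chloride hexahydrate 1.68 g; HEPES 12.96 g; L-asparagine 1.47 g; sodium thiosulfate 3.90 g; spectinomycin 7.78 mL

Scale factor relative to 1 L: 1.6.
magnesium chloride hexahydrate: 0.105% w/v = 1.05 g/L → 1.05 × 1.6 L = 1.68 g
HEPES: 0.81 g per 100 mL × 1600 mL ÷ 100 = 12.96 g
L-asparagine: 0.921 g/L × 1.6 L = 1.47 g
sodium thiosulfate: 2.44 g/L × 1.6 L = 3.90 g
spectinomycin: V = C2·V2/C1 = 122 µg/mL × 1600 mL ÷ 25100 µg/mL = 7.78 mL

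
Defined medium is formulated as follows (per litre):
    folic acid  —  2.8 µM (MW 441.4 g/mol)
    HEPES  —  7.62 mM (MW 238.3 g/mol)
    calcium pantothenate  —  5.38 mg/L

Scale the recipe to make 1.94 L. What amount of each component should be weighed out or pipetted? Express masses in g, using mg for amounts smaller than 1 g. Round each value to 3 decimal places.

folic acid 2.398 mg; HEPES 3.523 g; calcium pantothenate 10.437 mg

Scale factor relative to 1 L: 1.94.
folic acid: 2.8 µmol/L × 441.4 g/mol × 1.94 L ÷ 1000 = 2.398 mg
HEPES: 7.62 mmol/L × 238.3 g/mol × 1.94 L ÷ 1000 = 3.523 g
calcium pantothenate: 5.38 mg/L × 1.94 L = 10.437 mg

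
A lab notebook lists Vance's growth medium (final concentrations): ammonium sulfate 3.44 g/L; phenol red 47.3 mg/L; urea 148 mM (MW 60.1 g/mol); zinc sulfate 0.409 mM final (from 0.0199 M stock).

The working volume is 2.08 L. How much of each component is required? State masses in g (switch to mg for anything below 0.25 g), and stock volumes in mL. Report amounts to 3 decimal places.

ammonium sulfate 7.155 g; phenol red 98.384 mg; urea 18.501 g; zinc sulfate 42.750 mL

Working volume: 2.08 L.
ammonium sulfate: 3.44 g/L × 2.08 L = 7.155 g
phenol red: 47.3 mg/L × 2.08 L = 98.384 mg
urea: 148 mmol/L × 60.1 g/mol × 2.08 L ÷ 1000 = 18.501 g
zinc sulfate: dilute stock: 0.409 mM × 2080 mL ÷ 19.9 mM = 42.750 mL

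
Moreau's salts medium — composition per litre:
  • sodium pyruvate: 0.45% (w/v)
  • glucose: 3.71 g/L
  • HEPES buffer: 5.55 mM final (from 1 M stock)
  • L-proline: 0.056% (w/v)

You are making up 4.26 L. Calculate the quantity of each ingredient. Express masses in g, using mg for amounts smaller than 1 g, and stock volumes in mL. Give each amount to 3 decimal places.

sodium pyruvate 19.170 g; glucose 15.805 g; HEPES buffer 23.643 mL; L-proline 2.386 g

Scale factor relative to 1 L: 4.26.
sodium pyruvate: 0.45% w/v = 4.5 g/L → 4.5 × 4.26 L = 19.170 g
glucose: 3.71 g/L × 4.26 L = 15.805 g
HEPES buffer: dilute stock: 5.55 mM × 4260 mL ÷ 1000 mM = 23.643 mL
L-proline: 0.056 g per 100 mL × 4260 mL ÷ 100 = 2.386 g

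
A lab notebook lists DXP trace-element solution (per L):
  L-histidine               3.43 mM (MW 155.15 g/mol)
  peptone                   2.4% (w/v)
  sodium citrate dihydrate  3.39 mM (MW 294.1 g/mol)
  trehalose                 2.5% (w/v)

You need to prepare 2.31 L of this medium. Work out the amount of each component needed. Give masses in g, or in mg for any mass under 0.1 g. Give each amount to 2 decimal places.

L-histidine 1.23 g; peptone 55.44 g; sodium citrate dihydrate 2.30 g; trehalose 57.75 g

Working volume: 2.31 L.
L-histidine: 3.43 mmol/L × 155.15 g/mol × 2.31 L ÷ 1000 = 1.23 g
peptone: 2.4 g per 100 mL × 2310 mL ÷ 100 = 55.44 g
sodium citrate dihydrate: 3.39 mmol/L × 294.1 g/mol × 2.31 L ÷ 1000 = 2.30 g
trehalose: 2.5% w/v = 25 g/L → 25 × 2.31 L = 57.75 g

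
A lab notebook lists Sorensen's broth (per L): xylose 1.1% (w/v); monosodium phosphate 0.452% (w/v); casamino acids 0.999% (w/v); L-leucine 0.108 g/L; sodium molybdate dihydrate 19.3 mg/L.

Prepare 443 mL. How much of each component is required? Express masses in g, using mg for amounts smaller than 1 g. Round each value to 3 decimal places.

Scale factor relative to 1 L: 0.443.
xylose: 1.1% w/v = 11 g/L → 11 × 0.443 L = 4.873 g
monosodium phosphate: 0.452% w/v = 4.52 g/L → 4.52 × 0.443 L = 2.002 g
casamino acids: 0.999 g per 100 mL × 443 mL ÷ 100 = 4.426 g
L-leucine: 0.108 g/L × 0.443 L = 0.047844 g = 47.844 mg
sodium molybdate dihydrate: 19.3 mg/L × 0.443 L = 8.550 mg

xylose 4.873 g; monosodium phosphate 2.002 g; casamino acids 4.426 g; L-leucine 47.844 mg; sodium molybdate dihydrate 8.550 mg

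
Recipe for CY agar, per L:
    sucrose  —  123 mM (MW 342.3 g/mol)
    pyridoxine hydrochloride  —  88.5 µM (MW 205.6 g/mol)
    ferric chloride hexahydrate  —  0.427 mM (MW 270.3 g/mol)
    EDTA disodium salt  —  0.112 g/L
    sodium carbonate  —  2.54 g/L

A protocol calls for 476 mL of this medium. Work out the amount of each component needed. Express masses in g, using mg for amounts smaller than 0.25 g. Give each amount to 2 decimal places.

sucrose 20.04 g; pyridoxine hydrochloride 8.66 mg; ferric chloride hexahydrate 54.94 mg; EDTA disodium salt 53.31 mg; sodium carbonate 1.21 g

Target volume = 476 mL = 0.476 L.
sucrose: 123 mmol/L × 342.3 g/mol × 0.476 L ÷ 1000 = 20.04 g
pyridoxine hydrochloride: 88.5 µmol/L × 205.6 g/mol × 0.476 L ÷ 1000 = 8.66 mg
ferric chloride hexahydrate: 0.427 mmol/L × 270.3 mg/mmol × 0.476 L = 54.94 mg
EDTA disodium salt: 0.112 g/L × 0.476 L = 0.053312 g = 53.31 mg
sodium carbonate: 2.54 g/L × 0.476 L = 1.21 g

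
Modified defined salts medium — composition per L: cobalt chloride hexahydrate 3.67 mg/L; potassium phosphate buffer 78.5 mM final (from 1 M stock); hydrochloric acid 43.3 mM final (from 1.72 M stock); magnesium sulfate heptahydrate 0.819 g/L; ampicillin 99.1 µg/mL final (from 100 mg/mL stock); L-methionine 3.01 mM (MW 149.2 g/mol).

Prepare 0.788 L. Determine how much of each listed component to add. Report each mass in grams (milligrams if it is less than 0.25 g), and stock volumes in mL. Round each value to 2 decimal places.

Working volume: 0.788 L.
cobalt chloride hexahydrate: 3.67 mg/L × 0.788 L = 2.89 mg
potassium phosphate buffer: V = C2·V2/C1 = 78.5 mM × 788 mL ÷ 1000 mM = 61.86 mL
hydrochloric acid: dilute stock: 43.3 mM × 788 mL ÷ 1720 mM = 19.84 mL
magnesium sulfate heptahydrate: 0.819 g/L × 0.788 L = 0.65 g
ampicillin: V = C2·V2/C1 = 99.1 µg/mL × 788 mL ÷ 100000 µg/mL = 0.78 mL
L-methionine: 3.01 mmol/L × 149.2 g/mol × 0.788 L ÷ 1000 = 0.35 g

cobalt chloride hexahydrate 2.89 mg; potassium phosphate buffer 61.86 mL; hydrochloric acid 19.84 mL; magnesium sulfate heptahydrate 0.65 g; ampicillin 0.78 mL; L-methionine 0.35 g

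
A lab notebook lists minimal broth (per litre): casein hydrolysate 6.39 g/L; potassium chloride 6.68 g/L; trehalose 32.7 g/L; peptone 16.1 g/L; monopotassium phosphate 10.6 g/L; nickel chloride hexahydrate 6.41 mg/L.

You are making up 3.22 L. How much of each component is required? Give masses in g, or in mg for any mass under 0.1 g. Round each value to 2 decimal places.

casein hydrolysate 20.58 g; potassium chloride 21.51 g; trehalose 105.29 g; peptone 51.84 g; monopotassium phosphate 34.13 g; nickel chloride hexahydrate 20.64 mg

Working volume: 3.22 L.
casein hydrolysate: 6.39 g/L × 3.22 L = 20.58 g
potassium chloride: 6.68 g/L × 3.22 L = 21.51 g
trehalose: 32.7 g/L × 3.22 L = 105.29 g
peptone: 16.1 g/L × 3.22 L = 51.84 g
monopotassium phosphate: 10.6 g/L × 3.22 L = 34.13 g
nickel chloride hexahydrate: 6.41 mg/L × 3.22 L = 20.64 mg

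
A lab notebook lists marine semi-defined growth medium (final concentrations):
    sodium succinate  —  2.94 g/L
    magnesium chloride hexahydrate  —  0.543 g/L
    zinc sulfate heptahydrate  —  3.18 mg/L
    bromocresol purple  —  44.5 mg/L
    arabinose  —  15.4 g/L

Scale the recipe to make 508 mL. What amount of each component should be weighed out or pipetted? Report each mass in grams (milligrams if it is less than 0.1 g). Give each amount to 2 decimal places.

Target volume = 508 mL = 0.508 L.
sodium succinate: 2.94 g/L × 0.508 L = 1.49 g
magnesium chloride hexahydrate: 0.543 g/L × 0.508 L = 0.28 g
zinc sulfate heptahydrate: 3.18 mg/L × 0.508 L = 1.62 mg
bromocresol purple: 44.5 mg/L × 0.508 L = 22.61 mg
arabinose: 15.4 g/L × 0.508 L = 7.82 g

sodium succinate 1.49 g; magnesium chloride hexahydrate 0.28 g; zinc sulfate heptahydrate 1.62 mg; bromocresol purple 22.61 mg; arabinose 7.82 g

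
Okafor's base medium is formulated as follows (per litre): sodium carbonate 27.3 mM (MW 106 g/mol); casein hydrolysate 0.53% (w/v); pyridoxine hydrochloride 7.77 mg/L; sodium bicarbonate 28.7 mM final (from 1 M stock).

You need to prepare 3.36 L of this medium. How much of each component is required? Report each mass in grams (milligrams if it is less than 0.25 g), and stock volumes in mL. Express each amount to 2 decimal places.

sodium carbonate 9.72 g; casein hydrolysate 17.81 g; pyridoxine hydrochloride 26.11 mg; sodium bicarbonate 96.43 mL

Working volume: 3.36 L.
sodium carbonate: 27.3 mmol/L × 106 g/mol × 3.36 L ÷ 1000 = 9.72 g
casein hydrolysate: 0.53% w/v = 5.3 g/L → 5.3 × 3.36 L = 17.81 g
pyridoxine hydrochloride: 7.77 mg/L × 3.36 L = 26.11 mg
sodium bicarbonate: V = C2·V2/C1 = 28.7 mM × 3360 mL ÷ 1000 mM = 96.43 mL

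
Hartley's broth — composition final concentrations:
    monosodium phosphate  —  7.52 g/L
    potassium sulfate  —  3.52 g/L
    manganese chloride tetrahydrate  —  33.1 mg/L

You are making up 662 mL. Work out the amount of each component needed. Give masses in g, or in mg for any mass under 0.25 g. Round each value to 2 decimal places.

monosodium phosphate 4.98 g; potassium sulfate 2.33 g; manganese chloride tetrahydrate 21.91 mg

Working volume: 662 mL = 0.662 L.
monosodium phosphate: 7.52 g/L × 0.662 L = 4.98 g
potassium sulfate: 3.52 g/L × 0.662 L = 2.33 g
manganese chloride tetrahydrate: 33.1 mg/L × 0.662 L = 21.91 mg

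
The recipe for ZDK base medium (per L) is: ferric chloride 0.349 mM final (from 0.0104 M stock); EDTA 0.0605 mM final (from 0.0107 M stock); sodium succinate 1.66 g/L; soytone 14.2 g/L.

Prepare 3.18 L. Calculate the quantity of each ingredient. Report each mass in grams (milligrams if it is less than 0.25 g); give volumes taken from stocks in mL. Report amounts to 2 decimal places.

ferric chloride 106.71 mL; EDTA 17.98 mL; sodium succinate 5.28 g; soytone 45.16 g

Scale factor relative to 1 L: 3.18.
ferric chloride: dilute stock: 0.349 mM × 3180 mL ÷ 10.4 mM = 106.71 mL
EDTA: V = C2·V2/C1 = 0.0605 mM × 3180 mL ÷ 10.7 mM = 17.98 mL
sodium succinate: 1.66 g/L × 3.18 L = 5.28 g
soytone: 14.2 g/L × 3.18 L = 45.16 g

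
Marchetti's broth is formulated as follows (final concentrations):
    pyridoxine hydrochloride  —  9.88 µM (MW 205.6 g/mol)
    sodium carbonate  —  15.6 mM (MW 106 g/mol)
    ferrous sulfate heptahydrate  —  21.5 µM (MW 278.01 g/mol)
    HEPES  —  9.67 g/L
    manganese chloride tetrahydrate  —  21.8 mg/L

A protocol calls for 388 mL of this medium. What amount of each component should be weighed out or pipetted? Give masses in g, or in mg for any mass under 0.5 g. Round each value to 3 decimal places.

Target volume = 388 mL = 0.388 L.
pyridoxine hydrochloride: 9.88 µmol/L × 205.6 g/mol × 0.388 L ÷ 1000 = 0.788 mg
sodium carbonate: 15.6 mmol/L × 106 g/mol × 0.388 L ÷ 1000 = 0.642 g
ferrous sulfate heptahydrate: 21.5 µmol/L × 278.01 g/mol × 0.388 L ÷ 1000 = 2.319 mg
HEPES: 9.67 g/L × 0.388 L = 3.752 g
manganese chloride tetrahydrate: 21.8 mg/L × 0.388 L = 8.458 mg

pyridoxine hydrochloride 0.788 mg; sodium carbonate 0.642 g; ferrous sulfate heptahydrate 2.319 mg; HEPES 3.752 g; manganese chloride tetrahydrate 8.458 mg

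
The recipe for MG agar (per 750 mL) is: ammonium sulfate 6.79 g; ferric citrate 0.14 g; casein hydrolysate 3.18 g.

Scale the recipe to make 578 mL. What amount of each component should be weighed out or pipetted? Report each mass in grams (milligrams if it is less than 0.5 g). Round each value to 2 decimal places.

ammonium sulfate 5.23 g; ferric citrate 107.89 mg; casein hydrolysate 2.45 g

Scale factor = 578 mL / 750 mL = 0.770667.
ammonium sulfate: 6.79 g × (578 mL / 750 mL) = 5.23 g
ferric citrate: 0.14 g × (578 mL / 750 mL) = 0.107893 g = 107.89 mg
casein hydrolysate: 3.18 g × (578 mL / 750 mL) = 2.45 g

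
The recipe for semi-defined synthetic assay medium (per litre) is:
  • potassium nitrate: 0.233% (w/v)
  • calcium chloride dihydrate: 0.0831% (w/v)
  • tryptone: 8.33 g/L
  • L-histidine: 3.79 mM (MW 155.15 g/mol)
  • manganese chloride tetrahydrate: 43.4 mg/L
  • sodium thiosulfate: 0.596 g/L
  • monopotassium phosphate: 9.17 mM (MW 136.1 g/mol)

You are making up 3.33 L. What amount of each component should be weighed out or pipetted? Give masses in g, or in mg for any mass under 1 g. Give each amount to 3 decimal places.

Working volume: 3.33 L.
potassium nitrate: 0.233% w/v = 2.33 g/L → 2.33 × 3.33 L = 7.759 g
calcium chloride dihydrate: 0.0831 g per 100 mL × 3330 mL ÷ 100 = 2.767 g
tryptone: 8.33 g/L × 3.33 L = 27.739 g
L-histidine: 3.79 mmol/L × 155.15 g/mol × 3.33 L ÷ 1000 = 1.958 g
manganese chloride tetrahydrate: 43.4 mg/L × 3.33 L = 144.522 mg
sodium thiosulfate: 0.596 g/L × 3.33 L = 1.985 g
monopotassium phosphate: 9.17 mmol/L × 136.1 g/mol × 3.33 L ÷ 1000 = 4.156 g

potassium nitrate 7.759 g; calcium chloride dihydrate 2.767 g; tryptone 27.739 g; L-histidine 1.958 g; manganese chloride tetrahydrate 144.522 mg; sodium thiosulfate 1.985 g; monopotassium phosphate 4.156 g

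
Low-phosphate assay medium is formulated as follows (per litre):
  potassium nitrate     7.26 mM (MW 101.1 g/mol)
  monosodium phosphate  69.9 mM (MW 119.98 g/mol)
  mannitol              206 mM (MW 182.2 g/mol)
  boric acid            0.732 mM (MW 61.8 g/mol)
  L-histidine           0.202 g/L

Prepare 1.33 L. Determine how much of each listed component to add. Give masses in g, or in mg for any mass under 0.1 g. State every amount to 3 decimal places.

Working volume: 1.33 L.
potassium nitrate: 7.26 mmol/L × 101.1 g/mol × 1.33 L ÷ 1000 = 0.976 g
monosodium phosphate: 69.9 mmol/L × 119.98 g/mol × 1.33 L ÷ 1000 = 11.154 g
mannitol: 206 mmol/L × 182.2 g/mol × 1.33 L ÷ 1000 = 49.919 g
boric acid: 0.732 mmol/L × 61.8 mg/mmol × 1.33 L = 60.166 mg
L-histidine: 0.202 g/L × 1.33 L = 0.269 g

potassium nitrate 0.976 g; monosodium phosphate 11.154 g; mannitol 49.919 g; boric acid 60.166 mg; L-histidine 0.269 g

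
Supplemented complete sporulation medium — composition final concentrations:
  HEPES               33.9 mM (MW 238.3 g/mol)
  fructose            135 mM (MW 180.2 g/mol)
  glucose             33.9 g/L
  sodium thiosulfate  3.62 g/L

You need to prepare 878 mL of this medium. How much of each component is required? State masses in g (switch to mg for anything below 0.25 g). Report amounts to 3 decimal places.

HEPES 7.093 g; fructose 21.359 g; glucose 29.764 g; sodium thiosulfate 3.178 g

Working volume: 878 mL = 0.878 L.
HEPES: 33.9 mmol/L × 238.3 g/mol × 0.878 L ÷ 1000 = 7.093 g
fructose: 135 mmol/L × 180.2 g/mol × 0.878 L ÷ 1000 = 21.359 g
glucose: 33.9 g/L × 0.878 L = 29.764 g
sodium thiosulfate: 3.62 g/L × 0.878 L = 3.178 g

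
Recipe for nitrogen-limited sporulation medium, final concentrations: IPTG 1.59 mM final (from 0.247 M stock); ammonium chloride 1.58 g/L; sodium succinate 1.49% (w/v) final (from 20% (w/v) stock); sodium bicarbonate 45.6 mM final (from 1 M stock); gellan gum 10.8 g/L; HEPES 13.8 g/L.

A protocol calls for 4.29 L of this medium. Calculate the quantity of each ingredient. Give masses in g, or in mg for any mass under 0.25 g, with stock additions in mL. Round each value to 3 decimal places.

IPTG 27.616 mL; ammonium chloride 6.778 g; sodium succinate 319.605 mL; sodium bicarbonate 195.624 mL; gellan gum 46.332 g; HEPES 59.202 g

Working volume: 4.29 L.
IPTG: V = C2·V2/C1 = 1.59 mM × 4290 mL ÷ 247 mM = 27.616 mL
ammonium chloride: 1.58 g/L × 4.29 L = 6.778 g
sodium succinate: dilute stock: 1.49% ÷ 20% × 4290 mL = 319.605 mL
sodium bicarbonate: dilute stock: 45.6 mM × 4290 mL ÷ 1000 mM = 195.624 mL
gellan gum: 10.8 g/L × 4.29 L = 46.332 g
HEPES: 13.8 g/L × 4.29 L = 59.202 g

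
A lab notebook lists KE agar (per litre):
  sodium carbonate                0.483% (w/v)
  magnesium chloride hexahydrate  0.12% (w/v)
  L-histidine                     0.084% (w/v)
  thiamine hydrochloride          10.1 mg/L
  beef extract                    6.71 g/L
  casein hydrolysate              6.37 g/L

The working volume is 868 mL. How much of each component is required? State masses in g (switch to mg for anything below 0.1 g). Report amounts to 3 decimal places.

Target volume = 868 mL = 0.868 L.
sodium carbonate: 0.483% w/v = 4.83 g/L → 4.83 × 0.868 L = 4.192 g
magnesium chloride hexahydrate: 0.12% w/v = 1.2 g/L → 1.2 × 0.868 L = 1.042 g
L-histidine: 0.084% w/v = 0.84 g/L → 0.84 × 0.868 L = 0.729 g
thiamine hydrochloride: 10.1 mg/L × 0.868 L = 8.767 mg
beef extract: 6.71 g/L × 0.868 L = 5.824 g
casein hydrolysate: 6.37 g/L × 0.868 L = 5.529 g

sodium carbonate 4.192 g; magnesium chloride hexahydrate 1.042 g; L-histidine 0.729 g; thiamine hydrochloride 8.767 mg; beef extract 5.824 g; casein hydrolysate 5.529 g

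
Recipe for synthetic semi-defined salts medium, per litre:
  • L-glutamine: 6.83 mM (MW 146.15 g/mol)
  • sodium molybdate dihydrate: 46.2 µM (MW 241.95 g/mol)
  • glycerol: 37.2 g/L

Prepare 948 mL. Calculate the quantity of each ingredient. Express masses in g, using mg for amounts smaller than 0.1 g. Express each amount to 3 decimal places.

Target volume = 948 mL = 0.948 L.
L-glutamine: 6.83 mmol/L × 146.15 g/mol × 0.948 L ÷ 1000 = 0.946 g
sodium molybdate dihydrate: 46.2 µmol/L × 241.95 g/mol × 0.948 L ÷ 1000 = 10.597 mg
glycerol: 37.2 g/L × 0.948 L = 35.266 g

L-glutamine 0.946 g; sodium molybdate dihydrate 10.597 mg; glycerol 35.266 g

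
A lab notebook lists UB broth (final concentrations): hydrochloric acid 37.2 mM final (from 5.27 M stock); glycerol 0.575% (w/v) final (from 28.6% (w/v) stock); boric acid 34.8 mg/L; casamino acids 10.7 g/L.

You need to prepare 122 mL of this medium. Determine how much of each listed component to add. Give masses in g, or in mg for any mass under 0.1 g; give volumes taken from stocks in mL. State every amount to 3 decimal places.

Scale factor relative to 1 L: 0.122.
hydrochloric acid: dilute stock: 37.2 mM × 122 mL ÷ 5270 mM = 0.861 mL
glycerol: dilute stock: 0.575% ÷ 28.6% × 122 mL = 2.453 mL
boric acid: 34.8 mg/L × 0.122 L = 4.246 mg
casamino acids: 10.7 g/L × 0.122 L = 1.305 g

hydrochloric acid 0.861 mL; glycerol 2.453 mL; boric acid 4.246 mg; casamino acids 1.305 g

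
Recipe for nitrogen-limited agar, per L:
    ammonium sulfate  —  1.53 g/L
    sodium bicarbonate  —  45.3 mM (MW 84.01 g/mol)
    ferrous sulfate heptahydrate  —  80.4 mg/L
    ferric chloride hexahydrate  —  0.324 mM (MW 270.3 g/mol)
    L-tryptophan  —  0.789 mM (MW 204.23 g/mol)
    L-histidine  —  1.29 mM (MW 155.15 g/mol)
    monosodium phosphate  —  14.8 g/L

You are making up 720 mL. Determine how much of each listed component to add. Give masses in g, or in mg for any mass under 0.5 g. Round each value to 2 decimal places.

Target volume = 720 mL = 0.72 L.
ammonium sulfate: 1.53 g/L × 0.72 L = 1.10 g
sodium bicarbonate: 45.3 mmol/L × 84.01 g/mol × 0.72 L ÷ 1000 = 2.74 g
ferrous sulfate heptahydrate: 80.4 mg/L × 0.72 L = 57.89 mg
ferric chloride hexahydrate: 0.324 mmol/L × 270.3 mg/mmol × 0.72 L = 63.06 mg
L-tryptophan: 0.789 mmol/L × 204.23 mg/mmol × 0.72 L = 116.02 mg
L-histidine: 1.29 mmol/L × 155.15 mg/mmol × 0.72 L = 144.10 mg
monosodium phosphate: 14.8 g/L × 0.72 L = 10.66 g

ammonium sulfate 1.10 g; sodium bicarbonate 2.74 g; ferrous sulfate heptahydrate 57.89 mg; ferric chloride hexahydrate 63.06 mg; L-tryptophan 116.02 mg; L-histidine 144.10 mg; monosodium phosphate 10.66 g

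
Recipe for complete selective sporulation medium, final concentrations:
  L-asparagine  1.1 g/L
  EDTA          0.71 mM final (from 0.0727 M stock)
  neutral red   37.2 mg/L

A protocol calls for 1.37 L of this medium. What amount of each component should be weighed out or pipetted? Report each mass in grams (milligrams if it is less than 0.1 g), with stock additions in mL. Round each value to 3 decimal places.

Working volume: 1.37 L.
L-asparagine: 1.1 g/L × 1.37 L = 1.507 g
EDTA: V = C2·V2/C1 = 0.71 mM × 1370 mL ÷ 72.7 mM = 13.380 mL
neutral red: 37.2 mg/L × 1.37 L = 50.964 mg

L-asparagine 1.507 g; EDTA 13.380 mL; neutral red 50.964 mg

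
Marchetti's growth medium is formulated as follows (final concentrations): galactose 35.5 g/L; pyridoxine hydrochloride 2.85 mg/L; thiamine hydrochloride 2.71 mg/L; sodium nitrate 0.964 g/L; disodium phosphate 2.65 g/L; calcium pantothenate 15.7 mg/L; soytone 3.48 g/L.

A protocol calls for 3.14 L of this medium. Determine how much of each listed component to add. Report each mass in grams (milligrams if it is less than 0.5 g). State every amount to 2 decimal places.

Scale factor relative to 1 L: 3.14.
galactose: 35.5 g/L × 3.14 L = 111.47 g
pyridoxine hydrochloride: 2.85 mg/L × 3.14 L = 8.95 mg
thiamine hydrochloride: 2.71 mg/L × 3.14 L = 8.51 mg
sodium nitrate: 0.964 g/L × 3.14 L = 3.03 g
disodium phosphate: 2.65 g/L × 3.14 L = 8.32 g
calcium pantothenate: 15.7 mg/L × 3.14 L = 49.30 mg
soytone: 3.48 g/L × 3.14 L = 10.93 g

galactose 111.47 g; pyridoxine hydrochloride 8.95 mg; thiamine hydrochloride 8.51 mg; sodium nitrate 3.03 g; disodium phosphate 8.32 g; calcium pantothenate 49.30 mg; soytone 10.93 g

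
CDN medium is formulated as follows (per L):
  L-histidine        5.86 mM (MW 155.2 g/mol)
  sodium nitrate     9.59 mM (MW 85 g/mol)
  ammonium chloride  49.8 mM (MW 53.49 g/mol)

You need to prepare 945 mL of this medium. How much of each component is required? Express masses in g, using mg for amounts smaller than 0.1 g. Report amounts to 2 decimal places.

Target volume = 945 mL = 0.945 L.
L-histidine: 5.86 mmol/L × 155.2 g/mol × 0.945 L ÷ 1000 = 0.86 g
sodium nitrate: 9.59 mmol/L × 85 g/mol × 0.945 L ÷ 1000 = 0.77 g
ammonium chloride: 49.8 mmol/L × 53.49 g/mol × 0.945 L ÷ 1000 = 2.52 g

L-histidine 0.86 g; sodium nitrate 0.77 g; ammonium chloride 2.52 g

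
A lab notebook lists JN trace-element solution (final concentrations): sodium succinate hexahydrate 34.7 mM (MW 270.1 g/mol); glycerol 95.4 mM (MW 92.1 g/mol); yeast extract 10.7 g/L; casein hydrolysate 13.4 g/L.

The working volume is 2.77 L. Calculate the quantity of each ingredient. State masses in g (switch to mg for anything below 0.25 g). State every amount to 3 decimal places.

Scale factor relative to 1 L: 2.77.
sodium succinate hexahydrate: 34.7 mmol/L × 270.1 g/mol × 2.77 L ÷ 1000 = 25.962 g
glycerol: 95.4 mmol/L × 92.1 g/mol × 2.77 L ÷ 1000 = 24.338 g
yeast extract: 10.7 g/L × 2.77 L = 29.639 g
casein hydrolysate: 13.4 g/L × 2.77 L = 37.118 g

sodium succinate hexahydrate 25.962 g; glycerol 24.338 g; yeast extract 29.639 g; casein hydrolysate 37.118 g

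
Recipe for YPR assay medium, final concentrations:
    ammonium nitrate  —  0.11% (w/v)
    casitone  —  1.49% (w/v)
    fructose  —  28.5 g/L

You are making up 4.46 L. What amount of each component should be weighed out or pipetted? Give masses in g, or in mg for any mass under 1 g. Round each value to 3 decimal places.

ammonium nitrate 4.906 g; casitone 66.454 g; fructose 127.110 g

Scale factor relative to 1 L: 4.46.
ammonium nitrate: 0.11% w/v = 1.1 g/L → 1.1 × 4.46 L = 4.906 g
casitone: 1.49 g per 100 mL × 4460 mL ÷ 100 = 66.454 g
fructose: 28.5 g/L × 4.46 L = 127.110 g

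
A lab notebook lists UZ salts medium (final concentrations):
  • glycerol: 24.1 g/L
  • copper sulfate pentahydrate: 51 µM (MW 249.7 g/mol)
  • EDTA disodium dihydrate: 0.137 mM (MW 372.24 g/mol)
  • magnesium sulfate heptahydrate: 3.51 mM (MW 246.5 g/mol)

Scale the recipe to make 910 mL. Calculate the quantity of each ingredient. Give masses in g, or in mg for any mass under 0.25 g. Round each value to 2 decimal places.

Working volume: 910 mL = 0.91 L.
glycerol: 24.1 g/L × 0.91 L = 21.93 g
copper sulfate pentahydrate: 51 µmol/L × 249.7 g/mol × 0.91 L ÷ 1000 = 11.59 mg
EDTA disodium dihydrate: 0.137 mmol/L × 372.24 mg/mmol × 0.91 L = 46.41 mg
magnesium sulfate heptahydrate: 3.51 mmol/L × 246.5 g/mol × 0.91 L ÷ 1000 = 0.79 g

glycerol 21.93 g; copper sulfate pentahydrate 11.59 mg; EDTA disodium dihydrate 46.41 mg; magnesium sulfate heptahydrate 0.79 g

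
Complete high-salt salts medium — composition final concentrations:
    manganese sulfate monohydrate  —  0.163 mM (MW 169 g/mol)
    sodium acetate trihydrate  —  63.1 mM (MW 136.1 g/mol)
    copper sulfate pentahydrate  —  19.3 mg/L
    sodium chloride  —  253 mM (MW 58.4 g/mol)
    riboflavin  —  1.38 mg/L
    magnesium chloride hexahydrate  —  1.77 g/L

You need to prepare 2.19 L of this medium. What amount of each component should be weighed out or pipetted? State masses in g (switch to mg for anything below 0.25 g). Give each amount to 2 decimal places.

manganese sulfate monohydrate 60.33 mg; sodium acetate trihydrate 18.81 g; copper sulfate pentahydrate 42.27 mg; sodium chloride 32.36 g; riboflavin 3.02 mg; magnesium chloride hexahydrate 3.88 g

Scale factor relative to 1 L: 2.19.
manganese sulfate monohydrate: 0.163 mmol/L × 169 mg/mmol × 2.19 L = 60.33 mg
sodium acetate trihydrate: 63.1 mmol/L × 136.1 g/mol × 2.19 L ÷ 1000 = 18.81 g
copper sulfate pentahydrate: 19.3 mg/L × 2.19 L = 42.27 mg
sodium chloride: 253 mmol/L × 58.4 g/mol × 2.19 L ÷ 1000 = 32.36 g
riboflavin: 1.38 mg/L × 2.19 L = 3.02 mg
magnesium chloride hexahydrate: 1.77 g/L × 2.19 L = 3.88 g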